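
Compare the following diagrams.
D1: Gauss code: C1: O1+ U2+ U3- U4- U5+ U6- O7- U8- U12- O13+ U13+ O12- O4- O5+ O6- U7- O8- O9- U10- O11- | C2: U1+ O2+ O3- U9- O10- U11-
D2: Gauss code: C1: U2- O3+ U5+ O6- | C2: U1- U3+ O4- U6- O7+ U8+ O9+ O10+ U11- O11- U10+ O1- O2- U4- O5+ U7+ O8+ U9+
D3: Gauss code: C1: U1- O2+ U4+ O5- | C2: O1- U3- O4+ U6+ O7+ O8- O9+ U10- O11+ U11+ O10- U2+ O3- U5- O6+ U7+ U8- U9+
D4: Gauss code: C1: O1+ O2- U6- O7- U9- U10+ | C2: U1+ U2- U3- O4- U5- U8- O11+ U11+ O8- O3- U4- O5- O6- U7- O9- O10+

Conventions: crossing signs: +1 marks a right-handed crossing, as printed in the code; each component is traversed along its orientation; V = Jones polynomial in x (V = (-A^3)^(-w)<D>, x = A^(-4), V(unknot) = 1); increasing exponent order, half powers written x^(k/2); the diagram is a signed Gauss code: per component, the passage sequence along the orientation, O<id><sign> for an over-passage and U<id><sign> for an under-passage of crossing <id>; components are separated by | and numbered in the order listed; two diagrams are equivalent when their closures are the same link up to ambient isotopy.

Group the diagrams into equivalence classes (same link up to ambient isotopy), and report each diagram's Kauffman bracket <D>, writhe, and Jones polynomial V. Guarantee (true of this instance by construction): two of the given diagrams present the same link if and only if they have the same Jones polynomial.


grouping into links: {D1, D4} | {D2, D3}
V(D1) = x^(-13/2) - x^(-11/2) + x^(-9/2) - 2x^(-7/2) - x^(-3/2)  (w -5, c 13, <D> = A^-9 + 2A^-1 - A^3 + A^7 - A^11)
V(D2) = x^(-5/2) - 3x^(-3/2) + 3x^(-1/2) - 5x^(1/2) + 4x^(3/2) - 4x^(5/2) + 3x^(7/2) - x^(9/2)  [11 crossings, <D> = A^-15 - 3A^-11 + 4A^-7 - 4A^-3 + 5A - 3A^5 + 3A^9 - A^13, w = +1]
V(D3) = x^(-5/2) - 3x^(-3/2) + 3x^(-1/2) - 5x^(1/2) + 4x^(3/2) - 4x^(5/2) + 3x^(7/2) - x^(9/2)  (w +1, c 11, <D> = A^-15 - 3A^-11 + 4A^-7 - 4A^-3 + 5A - 3A^5 + 3A^9 - A^13)
D4 (bracket A^-9 + 2A^-1 - A^3 + A^7 - A^11; 11 crossings at w = -5): V = x^(-13/2) - x^(-11/2) + x^(-9/2) - 2x^(-7/2) - x^(-3/2)
key observation: 2 classes among 4 diagrams; unequal V(x) rules out equality


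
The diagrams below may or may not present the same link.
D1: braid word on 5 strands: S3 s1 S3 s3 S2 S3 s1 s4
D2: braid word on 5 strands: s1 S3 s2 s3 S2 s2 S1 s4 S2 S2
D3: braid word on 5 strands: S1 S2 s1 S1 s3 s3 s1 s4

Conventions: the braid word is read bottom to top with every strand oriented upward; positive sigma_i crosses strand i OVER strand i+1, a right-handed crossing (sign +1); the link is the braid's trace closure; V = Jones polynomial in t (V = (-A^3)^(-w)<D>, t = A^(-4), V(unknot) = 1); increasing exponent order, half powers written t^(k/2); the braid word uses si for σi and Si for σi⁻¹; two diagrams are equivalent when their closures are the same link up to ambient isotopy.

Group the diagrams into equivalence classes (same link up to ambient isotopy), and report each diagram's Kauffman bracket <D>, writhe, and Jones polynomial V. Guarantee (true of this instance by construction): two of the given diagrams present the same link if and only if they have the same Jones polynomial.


classes: {D1} | {D2} | {D3}
V(D1) = t^-2 + 2 + t^2  [8 crossings, <D> = A^-8 + 2 + A^8, w = 0]
V(D2) = t^-3 + t^-2 + t^-1 + 1  [10 crossings, <D> = 1 + A^4 + A^8 + A^12, w = 0]
D3 (bracket A^-6 + A^-2 + A^2 + A^6; 8 crossings at w = +2): V = 1 + t + t^2 + t^3
note: 3 values of V(t) split the 3 diagrams


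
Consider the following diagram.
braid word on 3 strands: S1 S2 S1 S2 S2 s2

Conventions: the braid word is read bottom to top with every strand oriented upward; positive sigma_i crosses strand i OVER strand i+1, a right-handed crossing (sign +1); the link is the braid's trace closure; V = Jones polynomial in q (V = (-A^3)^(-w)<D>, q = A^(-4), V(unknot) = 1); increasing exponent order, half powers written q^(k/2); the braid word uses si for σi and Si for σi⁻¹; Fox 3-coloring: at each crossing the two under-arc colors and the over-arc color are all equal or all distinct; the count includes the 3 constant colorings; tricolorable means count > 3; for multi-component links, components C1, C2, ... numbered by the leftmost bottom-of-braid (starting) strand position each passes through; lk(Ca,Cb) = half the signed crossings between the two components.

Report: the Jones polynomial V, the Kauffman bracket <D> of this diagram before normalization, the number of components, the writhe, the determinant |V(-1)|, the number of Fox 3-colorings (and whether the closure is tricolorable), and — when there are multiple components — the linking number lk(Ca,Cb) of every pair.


V(q) = -q^-4 + q^-3 + q^-1
bracket: A^-8 + 1 - A^4, w = -4
1 component, writhe -4, over 6 crossings
det 3, colorings 9 of 3^6 — tricolorable
observation: w = -4 (over 6 crossings) is diagram-only; (-A^3)^(4) removes it from V


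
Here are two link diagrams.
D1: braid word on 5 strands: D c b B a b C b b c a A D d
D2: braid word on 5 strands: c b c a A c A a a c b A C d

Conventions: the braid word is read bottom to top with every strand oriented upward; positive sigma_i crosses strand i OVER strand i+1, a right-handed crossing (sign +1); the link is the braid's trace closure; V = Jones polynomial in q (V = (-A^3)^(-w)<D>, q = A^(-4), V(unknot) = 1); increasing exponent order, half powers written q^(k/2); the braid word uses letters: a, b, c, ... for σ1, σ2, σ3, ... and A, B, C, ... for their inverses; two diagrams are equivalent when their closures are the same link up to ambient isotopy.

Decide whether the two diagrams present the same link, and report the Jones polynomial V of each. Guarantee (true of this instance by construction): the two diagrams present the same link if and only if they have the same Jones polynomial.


same link: no
V(D1) = q - q^2 + 2q^3 - q^4 + q^5 - q^6  [14 crossings, <D> = -A^-12 + A^-8 - A^-4 + 2 - A^4 + A^8, w = +4]
V(D2) = q + q^3 - q^4  [14 crossings, <D> = -A^2 + A^6 + A^14, w = +6]
insight: 2 values of V(q) split the 2 diagrams


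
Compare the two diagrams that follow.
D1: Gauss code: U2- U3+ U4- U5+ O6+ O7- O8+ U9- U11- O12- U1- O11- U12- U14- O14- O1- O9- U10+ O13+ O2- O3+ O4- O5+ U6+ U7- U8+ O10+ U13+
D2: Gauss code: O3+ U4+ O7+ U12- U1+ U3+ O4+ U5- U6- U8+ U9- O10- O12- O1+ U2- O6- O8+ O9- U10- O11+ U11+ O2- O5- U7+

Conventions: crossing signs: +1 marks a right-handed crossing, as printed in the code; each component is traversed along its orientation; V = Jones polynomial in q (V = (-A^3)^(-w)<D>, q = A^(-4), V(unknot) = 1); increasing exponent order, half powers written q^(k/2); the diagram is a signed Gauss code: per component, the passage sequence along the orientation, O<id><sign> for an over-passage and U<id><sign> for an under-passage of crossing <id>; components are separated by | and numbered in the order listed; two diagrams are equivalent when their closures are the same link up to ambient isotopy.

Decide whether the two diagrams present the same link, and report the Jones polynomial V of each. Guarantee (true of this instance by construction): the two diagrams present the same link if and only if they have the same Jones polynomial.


same link: yes
V(D1) = -q^-3 + q^-2 - q^-1 + 3 - q + q^2 - q^3  [14 crossings, <D> = -A^-18 + A^-14 - A^-10 + 3A^-6 - A^-2 + A^2 - A^6, w = -2]
V(D2) = -q^-3 + q^-2 - q^-1 + 3 - q + q^2 - q^3  [12 crossings, <D> = -A^-12 + A^-8 - A^-4 + 3 - A^4 + A^8 - A^12, w = 0]
insight: one V(q) for all 2 diagrams — one class (guaranteed)


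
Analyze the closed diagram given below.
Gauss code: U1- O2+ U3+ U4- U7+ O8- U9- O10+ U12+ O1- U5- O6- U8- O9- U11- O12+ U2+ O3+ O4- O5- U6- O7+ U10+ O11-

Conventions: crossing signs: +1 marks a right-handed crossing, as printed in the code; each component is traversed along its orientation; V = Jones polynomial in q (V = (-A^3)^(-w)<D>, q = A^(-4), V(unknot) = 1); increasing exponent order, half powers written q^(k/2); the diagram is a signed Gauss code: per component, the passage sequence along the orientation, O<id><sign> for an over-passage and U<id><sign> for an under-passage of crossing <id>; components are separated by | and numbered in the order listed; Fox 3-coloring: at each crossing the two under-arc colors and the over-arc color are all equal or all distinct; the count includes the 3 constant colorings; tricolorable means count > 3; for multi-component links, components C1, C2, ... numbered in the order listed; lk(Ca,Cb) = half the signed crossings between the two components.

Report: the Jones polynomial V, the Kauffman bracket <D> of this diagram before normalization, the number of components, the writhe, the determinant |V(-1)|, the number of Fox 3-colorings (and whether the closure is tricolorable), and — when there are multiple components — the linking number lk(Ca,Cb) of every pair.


Jones polynomial: V(q) = q^-7 - 4q^-6 + 8q^-5 - 12q^-4 + 15q^-3 - 16q^-2 + 15q^-1 - 11 + 8q - 4q^2 + q^3
<D> = A^-18 - 4A^-14 + 8A^-10 - 11A^-6 + 15A^-2 - 16A^2 + 15A^6 - 12A^10 + 8A^14 - 4A^18 + A^22; writhe -2
components 1, writhe -2 (12 crossings)
3-colorings: 3 of 3^12, det 95 — not tricolorable
note: w = -2 shifts under R1 moves; the (-A^3)^(2) factor cancels that in V


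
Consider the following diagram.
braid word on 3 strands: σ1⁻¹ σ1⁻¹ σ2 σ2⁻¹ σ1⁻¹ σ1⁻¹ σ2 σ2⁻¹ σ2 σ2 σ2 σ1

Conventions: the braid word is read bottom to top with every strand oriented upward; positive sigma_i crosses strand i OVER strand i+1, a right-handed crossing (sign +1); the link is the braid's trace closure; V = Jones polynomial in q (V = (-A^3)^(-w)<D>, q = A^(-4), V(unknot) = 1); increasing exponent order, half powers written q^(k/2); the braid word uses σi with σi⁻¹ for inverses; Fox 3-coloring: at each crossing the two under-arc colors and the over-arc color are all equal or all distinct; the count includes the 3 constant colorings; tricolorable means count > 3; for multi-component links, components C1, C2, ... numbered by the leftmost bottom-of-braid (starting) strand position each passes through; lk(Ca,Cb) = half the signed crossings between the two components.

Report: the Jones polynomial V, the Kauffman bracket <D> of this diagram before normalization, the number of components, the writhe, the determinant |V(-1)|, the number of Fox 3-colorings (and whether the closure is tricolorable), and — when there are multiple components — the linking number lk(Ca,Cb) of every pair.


V(q) = -q^-3 + q^-2 - q^-1 + 3 - q + q^2 - q^3
bracket: -A^-12 + A^-8 - A^-4 + 3 - A^4 + A^8 - A^12, w = 0
1 component, writhe 0, over 12 crossings
det 9, colorings 27 of 3^12 — tricolorable
observation: V spans 6 powers of q: at least 6 crossings in any diagram


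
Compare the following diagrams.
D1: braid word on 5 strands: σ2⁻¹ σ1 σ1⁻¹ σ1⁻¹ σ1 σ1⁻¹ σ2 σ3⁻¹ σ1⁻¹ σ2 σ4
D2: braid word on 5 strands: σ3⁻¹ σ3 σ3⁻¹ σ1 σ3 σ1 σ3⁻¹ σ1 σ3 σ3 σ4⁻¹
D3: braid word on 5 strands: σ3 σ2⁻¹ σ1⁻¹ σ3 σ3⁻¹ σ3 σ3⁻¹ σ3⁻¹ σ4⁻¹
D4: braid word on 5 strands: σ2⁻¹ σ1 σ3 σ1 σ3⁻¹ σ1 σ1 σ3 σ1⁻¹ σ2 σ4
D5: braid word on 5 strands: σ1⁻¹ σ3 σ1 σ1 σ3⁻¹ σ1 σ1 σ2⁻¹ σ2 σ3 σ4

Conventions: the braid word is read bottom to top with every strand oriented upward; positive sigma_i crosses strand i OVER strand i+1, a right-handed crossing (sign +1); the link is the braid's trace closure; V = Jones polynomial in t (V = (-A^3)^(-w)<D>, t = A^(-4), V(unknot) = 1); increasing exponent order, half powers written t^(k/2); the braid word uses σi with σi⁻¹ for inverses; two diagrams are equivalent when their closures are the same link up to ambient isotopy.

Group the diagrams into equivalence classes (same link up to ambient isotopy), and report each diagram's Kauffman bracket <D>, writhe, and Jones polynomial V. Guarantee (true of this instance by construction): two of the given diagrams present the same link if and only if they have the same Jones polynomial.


grouping into links: {D1} | {D2, D4, D5} | {D3}
V(D1) = -t^(-5/2) - t^(-1/2)  (w -1, c 11, <D> = A^-1 + A^7)
V(D2) = -t^(1/2) - t^(3/2) - t^(5/2) + t^(9/2)  (w +3, c 11, <D> = -A^-9 + A^-1 + A^3 + A^7)
V(D3) = -t^(-1/2) - t^(1/2)  (w -3, c 9, <D> = A^-11 + A^-7)
V(D4) = -t^(1/2) - t^(3/2) - t^(5/2) + t^(9/2)  (w +5, c 11, <D> = -A^-3 + A^5 + A^9 + A^13)
D5 (bracket -A^-3 + A^5 + A^9 + A^13; 11 crossings at w = +5): V = -t^(1/2) - t^(3/2) - t^(5/2) + t^(9/2)
why: 3 values of V(t) split the 5 diagrams


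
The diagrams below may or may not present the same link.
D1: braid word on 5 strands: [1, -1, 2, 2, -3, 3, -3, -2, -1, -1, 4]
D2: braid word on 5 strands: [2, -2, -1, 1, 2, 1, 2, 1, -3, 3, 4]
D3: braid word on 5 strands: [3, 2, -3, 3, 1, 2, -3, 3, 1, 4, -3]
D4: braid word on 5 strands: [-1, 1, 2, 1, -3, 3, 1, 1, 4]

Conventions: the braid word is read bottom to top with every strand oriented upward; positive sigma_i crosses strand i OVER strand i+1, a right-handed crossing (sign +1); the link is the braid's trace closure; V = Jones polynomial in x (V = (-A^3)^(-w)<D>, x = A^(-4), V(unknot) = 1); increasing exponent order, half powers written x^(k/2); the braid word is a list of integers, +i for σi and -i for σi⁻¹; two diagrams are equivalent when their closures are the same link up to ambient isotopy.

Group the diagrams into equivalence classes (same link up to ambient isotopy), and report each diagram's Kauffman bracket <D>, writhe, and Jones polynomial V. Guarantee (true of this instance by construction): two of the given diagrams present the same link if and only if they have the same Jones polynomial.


equivalence classes: {D1} | {D2, D3, D4}
D1 (bracket A^-1 + A^7; 11 crossings at w = -1): V = -x^(-5/2) - x^(-1/2)
V(D2) = -x^(1/2) - x^(3/2) - x^(5/2) + x^(9/2)  (w +5, c 11, <D> = -A^-3 + A^5 + A^9 + A^13)
V(D3) = -x^(1/2) - x^(3/2) - x^(5/2) + x^(9/2)  (w +5, c 11, <D> = -A^-3 + A^5 + A^9 + A^13)
V(D4) = -x^(1/2) - x^(3/2) - x^(5/2) + x^(9/2)  (w +5, c 9, <D> = -A^-3 + A^5 + A^9 + A^13)
key observation: V(x) takes 2 values over 4 diagrams, fixing the grouping


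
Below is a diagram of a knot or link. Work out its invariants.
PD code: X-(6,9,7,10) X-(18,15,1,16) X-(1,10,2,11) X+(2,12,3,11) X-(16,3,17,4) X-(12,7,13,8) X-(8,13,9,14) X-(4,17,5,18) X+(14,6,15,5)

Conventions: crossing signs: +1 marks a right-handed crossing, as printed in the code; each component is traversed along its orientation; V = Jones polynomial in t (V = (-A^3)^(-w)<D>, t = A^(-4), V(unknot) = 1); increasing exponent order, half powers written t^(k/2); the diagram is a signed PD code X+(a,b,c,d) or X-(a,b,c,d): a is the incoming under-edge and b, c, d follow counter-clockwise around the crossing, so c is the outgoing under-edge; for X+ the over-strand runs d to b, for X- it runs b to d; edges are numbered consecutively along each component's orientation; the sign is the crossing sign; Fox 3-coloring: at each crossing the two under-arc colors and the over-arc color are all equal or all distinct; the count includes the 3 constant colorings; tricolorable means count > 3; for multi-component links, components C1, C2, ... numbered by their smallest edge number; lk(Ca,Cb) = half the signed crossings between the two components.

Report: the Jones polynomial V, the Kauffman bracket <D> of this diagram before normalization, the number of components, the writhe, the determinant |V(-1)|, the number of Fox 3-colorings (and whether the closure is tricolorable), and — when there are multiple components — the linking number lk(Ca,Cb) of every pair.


V(t) = t^-8 - 2t^-7 + t^-6 - 2t^-5 + 2t^-4 + t^-2
bracket: -A^-7 - 2A + 2A^5 - A^9 + 2A^13 - A^17, w = -5
1 component, writhe -5, over 9 crossings
det 9, colorings 27 of 3^9 — tricolorable
observation: det 9 = |V(-1)|; divisible by 3, so tricolorable


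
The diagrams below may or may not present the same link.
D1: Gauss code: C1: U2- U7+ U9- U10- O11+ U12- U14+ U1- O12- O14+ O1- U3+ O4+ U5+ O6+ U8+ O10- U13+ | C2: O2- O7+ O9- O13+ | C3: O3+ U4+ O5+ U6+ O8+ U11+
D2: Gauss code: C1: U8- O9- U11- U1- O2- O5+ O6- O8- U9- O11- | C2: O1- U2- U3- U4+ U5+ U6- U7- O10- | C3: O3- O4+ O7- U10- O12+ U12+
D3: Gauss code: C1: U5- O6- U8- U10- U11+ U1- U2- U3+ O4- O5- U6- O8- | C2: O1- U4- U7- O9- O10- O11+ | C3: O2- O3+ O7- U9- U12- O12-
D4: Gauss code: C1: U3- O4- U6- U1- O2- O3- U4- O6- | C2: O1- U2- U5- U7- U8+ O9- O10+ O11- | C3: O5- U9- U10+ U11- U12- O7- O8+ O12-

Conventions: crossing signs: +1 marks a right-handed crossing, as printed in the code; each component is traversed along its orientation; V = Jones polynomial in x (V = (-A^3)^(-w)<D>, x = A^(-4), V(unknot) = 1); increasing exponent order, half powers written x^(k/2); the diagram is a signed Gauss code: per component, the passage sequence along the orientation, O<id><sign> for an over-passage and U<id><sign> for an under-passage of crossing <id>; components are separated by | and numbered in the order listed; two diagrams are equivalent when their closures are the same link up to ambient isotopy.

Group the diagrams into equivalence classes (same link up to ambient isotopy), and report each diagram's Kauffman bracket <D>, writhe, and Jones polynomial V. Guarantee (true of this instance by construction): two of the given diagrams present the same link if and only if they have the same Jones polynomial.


classes: {D1} | {D2, D3, D4}
V(D1) = x^2 + x^3 + x^4 + x^9  [14 crossings, <D> = A^-24 + A^-4 + 1 + A^4, w = +4]
V(D2) = -x^-9 + x^-8 - 2x^-7 + 3x^-6 - x^-5 + 3x^-4 + x^-2  [12 crossings, <D> = A^-10 + 3A^-2 - A^2 + 3A^6 - 2A^10 + A^14 - A^18, w = -6]
D3 (bracket A^-16 + 3A^-8 - A^-4 + 3 - 2A^4 + A^8 - A^12; 12 crossings at w = -8): V = -x^-9 + x^-8 - 2x^-7 + 3x^-6 - x^-5 + 3x^-4 + x^-2
V(D4) = -x^-9 + x^-8 - 2x^-7 + 3x^-6 - x^-5 + 3x^-4 + x^-2  [12 crossings, <D> = A^-16 + 3A^-8 - A^-4 + 3 - 2A^4 + A^8 - A^12, w = -8]
note: V(x) takes 2 values over 4 diagrams, fixing the grouping


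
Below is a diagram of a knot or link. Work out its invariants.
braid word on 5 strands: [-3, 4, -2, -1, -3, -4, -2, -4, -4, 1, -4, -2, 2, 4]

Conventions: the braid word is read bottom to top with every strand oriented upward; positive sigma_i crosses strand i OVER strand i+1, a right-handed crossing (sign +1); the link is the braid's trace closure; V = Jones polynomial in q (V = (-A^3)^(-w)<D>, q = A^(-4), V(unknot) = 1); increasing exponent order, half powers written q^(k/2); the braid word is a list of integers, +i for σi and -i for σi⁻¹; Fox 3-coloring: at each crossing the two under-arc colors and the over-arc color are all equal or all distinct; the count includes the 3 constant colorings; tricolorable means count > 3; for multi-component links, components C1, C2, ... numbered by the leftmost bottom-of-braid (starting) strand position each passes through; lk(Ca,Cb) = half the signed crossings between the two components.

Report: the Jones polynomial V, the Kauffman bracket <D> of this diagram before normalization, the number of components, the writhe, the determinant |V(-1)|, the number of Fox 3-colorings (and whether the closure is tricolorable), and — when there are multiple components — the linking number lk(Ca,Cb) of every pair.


V(q) = -q^-6 + q^-5 - q^-4 + 2q^-3 - q^-2 + q^-1
bracket: A^-14 - A^-10 + 2A^-6 - A^-2 + A^2 - A^6, w = -6
1 component, writhe -6, over 14 crossings
det 7, colorings 3 of 3^14 — not tricolorable
observation: det 7 = |V(-1)|; not divisible by 3, so not tricolorable


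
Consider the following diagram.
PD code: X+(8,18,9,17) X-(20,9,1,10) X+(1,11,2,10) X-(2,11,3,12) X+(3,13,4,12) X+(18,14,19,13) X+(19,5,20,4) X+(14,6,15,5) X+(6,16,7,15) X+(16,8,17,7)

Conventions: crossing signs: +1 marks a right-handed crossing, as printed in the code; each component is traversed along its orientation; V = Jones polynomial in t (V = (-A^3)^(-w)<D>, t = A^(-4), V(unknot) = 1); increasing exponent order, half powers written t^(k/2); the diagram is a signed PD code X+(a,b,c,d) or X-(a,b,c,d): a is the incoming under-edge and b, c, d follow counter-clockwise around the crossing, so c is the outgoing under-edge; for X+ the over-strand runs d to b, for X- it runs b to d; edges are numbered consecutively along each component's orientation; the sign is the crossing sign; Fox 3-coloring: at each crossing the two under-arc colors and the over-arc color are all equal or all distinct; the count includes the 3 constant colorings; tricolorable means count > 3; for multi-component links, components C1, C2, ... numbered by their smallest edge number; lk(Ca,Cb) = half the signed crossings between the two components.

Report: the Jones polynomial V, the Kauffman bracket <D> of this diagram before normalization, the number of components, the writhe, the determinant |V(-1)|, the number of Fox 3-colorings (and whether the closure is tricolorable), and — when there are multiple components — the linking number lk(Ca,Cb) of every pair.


V(t) = t^2 + t^4 - t^5 + t^6 - t^7
bracket: -A^-10 + A^-6 - A^-2 + A^2 + A^10, w = +6
1 component, writhe +6, over 10 crossings
det 5, colorings 3 of 3^10 — not tricolorable
observation: det 5 = |V(-1)|; not divisible by 3, so not tricolorable


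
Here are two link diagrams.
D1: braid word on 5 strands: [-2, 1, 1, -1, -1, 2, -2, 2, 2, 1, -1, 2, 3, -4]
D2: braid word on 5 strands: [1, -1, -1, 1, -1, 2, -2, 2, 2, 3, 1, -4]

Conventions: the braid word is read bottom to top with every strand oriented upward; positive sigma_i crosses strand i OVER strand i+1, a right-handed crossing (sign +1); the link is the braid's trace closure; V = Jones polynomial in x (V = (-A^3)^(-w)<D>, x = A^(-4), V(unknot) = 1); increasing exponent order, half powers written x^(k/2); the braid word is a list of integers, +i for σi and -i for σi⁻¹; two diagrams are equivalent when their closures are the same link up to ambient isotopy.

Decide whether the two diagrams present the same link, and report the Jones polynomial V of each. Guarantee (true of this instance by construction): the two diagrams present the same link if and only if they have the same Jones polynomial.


same link: yes
V(D1) = 1 + x + x^2 + x^3  [14 crossings, <D> = A^-6 + A^-2 + A^2 + A^6, w = +2]
V(D2) = 1 + x + x^2 + x^3  (w +2, c 12, <D> = A^-6 + A^-2 + A^2 + A^6)
note: from 14 to 12 crossings by R-moves: one link, two diagrams


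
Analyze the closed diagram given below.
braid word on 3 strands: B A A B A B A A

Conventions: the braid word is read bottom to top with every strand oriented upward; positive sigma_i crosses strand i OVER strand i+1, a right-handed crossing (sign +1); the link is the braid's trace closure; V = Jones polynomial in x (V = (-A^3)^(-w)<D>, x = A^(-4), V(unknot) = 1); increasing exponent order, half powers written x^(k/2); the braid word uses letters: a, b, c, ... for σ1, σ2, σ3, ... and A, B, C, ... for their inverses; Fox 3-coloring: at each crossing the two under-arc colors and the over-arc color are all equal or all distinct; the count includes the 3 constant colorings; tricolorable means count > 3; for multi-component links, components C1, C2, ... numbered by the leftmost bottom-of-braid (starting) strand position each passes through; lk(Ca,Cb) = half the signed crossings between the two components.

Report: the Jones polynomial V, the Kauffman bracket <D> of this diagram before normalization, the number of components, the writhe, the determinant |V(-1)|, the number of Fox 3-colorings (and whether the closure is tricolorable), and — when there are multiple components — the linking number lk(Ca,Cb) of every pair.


V = -x^-8 + x^-5 + x^-3
<D> = A^-12 + A^-4 - A^8 (w = -8)
1 component over 8 crossings, w = -8
9 Fox colorings among 3^8, |V(-1)| = 3: tricolorable
why: det 3 = |V(-1)|; divisible by 3, so tricolorable


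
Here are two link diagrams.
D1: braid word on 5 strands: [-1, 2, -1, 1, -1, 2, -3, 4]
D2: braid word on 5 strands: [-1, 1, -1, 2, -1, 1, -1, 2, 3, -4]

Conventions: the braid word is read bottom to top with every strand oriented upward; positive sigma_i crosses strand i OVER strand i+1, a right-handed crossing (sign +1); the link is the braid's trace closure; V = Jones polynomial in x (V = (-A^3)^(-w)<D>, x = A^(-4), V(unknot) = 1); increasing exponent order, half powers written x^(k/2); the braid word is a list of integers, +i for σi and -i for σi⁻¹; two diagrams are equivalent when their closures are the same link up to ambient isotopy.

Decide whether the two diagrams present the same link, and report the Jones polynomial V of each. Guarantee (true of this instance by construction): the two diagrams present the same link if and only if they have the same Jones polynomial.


same link: yes
V(D1) = x^-2 - x^-1 + 1 - x + x^2  [8 crossings, <D> = A^-8 - A^-4 + 1 - A^4 + A^8, w = 0]
V(D2) = x^-2 - x^-1 + 1 - x + x^2  [10 crossings, <D> = A^-8 - A^-4 + 1 - A^4 + A^8, w = 0]
insight: from 8 to 10 crossings by R-moves: one link, two diagrams


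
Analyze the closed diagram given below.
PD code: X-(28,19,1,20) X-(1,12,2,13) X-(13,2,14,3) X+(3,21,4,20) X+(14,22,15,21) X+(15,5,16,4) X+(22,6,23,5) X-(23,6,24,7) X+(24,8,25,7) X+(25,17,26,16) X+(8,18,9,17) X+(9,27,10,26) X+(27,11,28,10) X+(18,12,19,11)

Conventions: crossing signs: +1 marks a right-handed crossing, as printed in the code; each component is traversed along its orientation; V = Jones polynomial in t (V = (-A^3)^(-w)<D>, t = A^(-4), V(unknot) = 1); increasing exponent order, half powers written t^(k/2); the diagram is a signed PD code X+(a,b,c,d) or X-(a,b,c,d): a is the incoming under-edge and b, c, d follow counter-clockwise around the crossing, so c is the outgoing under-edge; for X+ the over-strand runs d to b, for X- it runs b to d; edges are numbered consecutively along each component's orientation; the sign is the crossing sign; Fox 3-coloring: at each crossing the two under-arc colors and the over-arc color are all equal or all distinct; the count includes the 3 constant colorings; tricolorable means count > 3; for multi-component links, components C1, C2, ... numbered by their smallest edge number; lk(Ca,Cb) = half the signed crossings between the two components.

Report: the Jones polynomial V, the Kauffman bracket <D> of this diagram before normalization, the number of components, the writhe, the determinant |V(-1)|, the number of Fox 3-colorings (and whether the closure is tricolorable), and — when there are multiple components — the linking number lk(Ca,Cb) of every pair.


Jones polynomial: V(t) = t^2 + 2t^4 - 2t^5 + t^6 - 2t^7 + t^8
<D> = A^-14 - 2A^-10 + A^-6 - 2A^-2 + 2A^2 + A^10; writhe +6
components 1, writhe +6 (14 crossings)
3-colorings: 27 of 3^14, det 9 — tricolorable
note: det 9 = |V(-1)|; divisible by 3, so tricolorable


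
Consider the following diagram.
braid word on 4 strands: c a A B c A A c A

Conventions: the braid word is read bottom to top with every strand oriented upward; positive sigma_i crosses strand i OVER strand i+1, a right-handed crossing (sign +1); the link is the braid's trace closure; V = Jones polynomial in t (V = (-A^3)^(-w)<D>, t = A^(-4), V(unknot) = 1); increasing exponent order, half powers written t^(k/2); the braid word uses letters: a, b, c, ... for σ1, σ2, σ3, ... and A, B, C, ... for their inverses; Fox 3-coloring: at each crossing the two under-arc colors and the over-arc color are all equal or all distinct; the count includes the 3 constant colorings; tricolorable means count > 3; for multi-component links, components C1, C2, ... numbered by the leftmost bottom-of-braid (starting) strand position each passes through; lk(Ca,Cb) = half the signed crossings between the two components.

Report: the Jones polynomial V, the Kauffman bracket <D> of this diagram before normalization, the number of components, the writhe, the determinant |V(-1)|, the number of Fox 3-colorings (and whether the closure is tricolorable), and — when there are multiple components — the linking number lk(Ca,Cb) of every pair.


V(t) = -t^-3 + t^-2 - t^-1 + 3 - t + t^2 - t^3
bracket: A^-15 - A^-11 + A^-7 - 3A^-3 + A - A^5 + A^9, w = -1
1 component, writhe -1, over 9 crossings
det 9, colorings 27 of 3^9 — tricolorable
observation: V is palindromic (span 6, det 9): t -> 1/t fixes it; necessary, not sufficient, for amphichirality


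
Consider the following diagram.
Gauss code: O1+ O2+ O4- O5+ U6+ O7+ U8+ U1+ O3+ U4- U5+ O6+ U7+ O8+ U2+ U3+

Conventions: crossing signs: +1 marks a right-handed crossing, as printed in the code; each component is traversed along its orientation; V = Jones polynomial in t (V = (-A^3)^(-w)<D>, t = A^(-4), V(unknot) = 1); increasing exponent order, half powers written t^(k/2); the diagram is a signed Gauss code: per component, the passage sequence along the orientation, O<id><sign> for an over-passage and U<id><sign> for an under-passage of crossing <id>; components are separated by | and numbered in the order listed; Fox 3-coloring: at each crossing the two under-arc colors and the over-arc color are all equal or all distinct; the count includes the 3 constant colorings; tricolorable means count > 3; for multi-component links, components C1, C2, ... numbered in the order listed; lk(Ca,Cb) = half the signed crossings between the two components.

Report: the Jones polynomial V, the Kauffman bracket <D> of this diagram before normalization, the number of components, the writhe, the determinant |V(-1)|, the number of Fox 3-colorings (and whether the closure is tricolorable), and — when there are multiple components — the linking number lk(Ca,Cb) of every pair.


V = t^2 + t^4 - t^5 + t^6 - t^7
<D> = -A^-10 + A^-6 - A^-2 + A^2 + A^10 (w = +6)
1 component over 8 crossings, w = +6
3 Fox colorings among 3^8, |V(-1)| = 5: not tricolorable
why: w = +6 (over 8 crossings) is diagram-only; (-A^3)^(-6) removes it from V


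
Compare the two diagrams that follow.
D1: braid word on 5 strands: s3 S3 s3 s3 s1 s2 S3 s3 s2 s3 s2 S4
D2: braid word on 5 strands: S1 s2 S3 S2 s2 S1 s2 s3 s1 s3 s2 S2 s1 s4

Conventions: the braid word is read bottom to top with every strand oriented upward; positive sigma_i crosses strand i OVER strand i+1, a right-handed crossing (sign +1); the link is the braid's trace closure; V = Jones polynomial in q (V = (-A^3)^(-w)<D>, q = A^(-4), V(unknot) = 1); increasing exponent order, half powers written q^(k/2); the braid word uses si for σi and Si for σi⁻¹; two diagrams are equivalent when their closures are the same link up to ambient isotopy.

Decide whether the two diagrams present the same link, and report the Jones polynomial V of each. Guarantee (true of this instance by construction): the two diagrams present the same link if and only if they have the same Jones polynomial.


equivalent: no
V(D1) = q^2 + q^4 - q^5 + q^6 - q^7  (w +6, c 12, <D> = -A^-10 + A^-6 - A^-2 + A^2 + A^10)
V(D2) = 1  [14 crossings, <D> = A^12, w = +4]
key observation: 2 classes among 2 diagrams; unequal V(q) rules out equality


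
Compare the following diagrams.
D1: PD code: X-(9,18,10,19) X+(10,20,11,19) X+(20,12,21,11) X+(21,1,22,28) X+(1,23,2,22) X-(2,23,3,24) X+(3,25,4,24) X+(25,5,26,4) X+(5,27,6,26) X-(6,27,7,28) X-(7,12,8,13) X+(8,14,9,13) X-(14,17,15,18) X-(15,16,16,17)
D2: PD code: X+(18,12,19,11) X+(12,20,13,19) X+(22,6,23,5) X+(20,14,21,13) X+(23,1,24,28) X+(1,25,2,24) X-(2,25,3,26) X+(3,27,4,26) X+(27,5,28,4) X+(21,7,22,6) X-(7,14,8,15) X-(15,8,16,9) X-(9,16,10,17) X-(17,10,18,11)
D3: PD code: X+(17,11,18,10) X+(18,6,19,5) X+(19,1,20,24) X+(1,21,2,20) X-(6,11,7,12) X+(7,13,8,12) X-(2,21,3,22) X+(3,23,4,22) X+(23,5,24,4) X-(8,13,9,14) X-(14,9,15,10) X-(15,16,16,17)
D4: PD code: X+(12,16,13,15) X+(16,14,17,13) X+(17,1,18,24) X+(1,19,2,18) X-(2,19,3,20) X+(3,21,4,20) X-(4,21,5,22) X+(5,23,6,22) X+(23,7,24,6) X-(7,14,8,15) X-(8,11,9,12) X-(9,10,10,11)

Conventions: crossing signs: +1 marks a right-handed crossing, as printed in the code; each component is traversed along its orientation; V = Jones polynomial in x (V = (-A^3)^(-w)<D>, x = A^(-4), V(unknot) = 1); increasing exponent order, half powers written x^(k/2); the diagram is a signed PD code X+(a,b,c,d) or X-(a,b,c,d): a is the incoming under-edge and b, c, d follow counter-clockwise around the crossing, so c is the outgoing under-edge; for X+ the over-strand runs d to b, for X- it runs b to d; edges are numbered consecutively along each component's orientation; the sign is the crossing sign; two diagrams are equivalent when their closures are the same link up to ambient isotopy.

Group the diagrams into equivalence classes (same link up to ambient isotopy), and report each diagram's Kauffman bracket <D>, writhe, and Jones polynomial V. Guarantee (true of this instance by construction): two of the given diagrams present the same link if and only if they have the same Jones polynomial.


equivalence classes: {D1, D2, D3, D4}
D1 (bracket -A^-10 + A^-6 + A^2; 14 crossings at w = +2): V = x + x^3 - x^4
V(D2) = x + x^3 - x^4  (w +4, c 14, <D> = -A^-4 + 1 + A^8)
V(D3) = x + x^3 - x^4  (w +2, c 12, <D> = -A^-10 + A^-6 + A^2)
V(D4) = x + x^3 - x^4  (w +2, c 12, <D> = -A^-10 + A^-6 + A^2)
key observation: one V(x) for all 4 diagrams — one class (guaranteed)


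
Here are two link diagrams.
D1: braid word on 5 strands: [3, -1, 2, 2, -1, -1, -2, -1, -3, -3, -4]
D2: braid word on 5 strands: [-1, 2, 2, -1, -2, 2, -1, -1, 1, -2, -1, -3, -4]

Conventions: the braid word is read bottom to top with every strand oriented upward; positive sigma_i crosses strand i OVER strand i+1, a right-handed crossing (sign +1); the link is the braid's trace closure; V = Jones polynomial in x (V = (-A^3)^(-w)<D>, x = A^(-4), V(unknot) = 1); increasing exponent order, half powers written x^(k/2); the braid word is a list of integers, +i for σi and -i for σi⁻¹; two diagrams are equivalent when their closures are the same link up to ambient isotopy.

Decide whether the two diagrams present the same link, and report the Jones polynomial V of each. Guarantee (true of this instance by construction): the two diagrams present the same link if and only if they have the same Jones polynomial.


equivalent: yes
D1 (bracket A^-13 - A^-9 + A^-5 + A^3; 11 crossings at w = -5): V = -x^(-9/2) - x^(-5/2) + x^(-3/2) - x^(-1/2)
V(D2) = -x^(-9/2) - x^(-5/2) + x^(-3/2) - x^(-1/2)  (w -5, c 13, <D> = A^-13 - A^-9 + A^-5 + A^3)
key observation: D2 (13 crossings) and D1 (11) are Markov-related braid presentations


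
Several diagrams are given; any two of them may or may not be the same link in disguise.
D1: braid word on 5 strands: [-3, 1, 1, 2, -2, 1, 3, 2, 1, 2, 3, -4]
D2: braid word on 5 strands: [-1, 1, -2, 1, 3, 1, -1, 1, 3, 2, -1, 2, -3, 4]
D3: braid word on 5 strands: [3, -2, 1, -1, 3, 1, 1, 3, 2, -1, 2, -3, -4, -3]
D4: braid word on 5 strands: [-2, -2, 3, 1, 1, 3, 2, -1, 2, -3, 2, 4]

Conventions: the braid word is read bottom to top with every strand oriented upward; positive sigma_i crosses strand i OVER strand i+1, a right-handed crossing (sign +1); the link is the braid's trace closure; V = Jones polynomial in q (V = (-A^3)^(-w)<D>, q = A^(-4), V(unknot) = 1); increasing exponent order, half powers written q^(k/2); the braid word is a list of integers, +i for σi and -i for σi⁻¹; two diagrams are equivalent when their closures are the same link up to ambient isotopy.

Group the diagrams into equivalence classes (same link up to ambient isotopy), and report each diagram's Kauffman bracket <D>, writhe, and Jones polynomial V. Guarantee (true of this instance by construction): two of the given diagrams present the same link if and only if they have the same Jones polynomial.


equivalence classes: {D1} | {D2, D3, D4}
D1 (bracket -A^-10 + A^-6 - A^-2 + A^2 + A^10; 12 crossings at w = +6): V = q^2 + q^4 - q^5 + q^6 - q^7
D2 (bracket -A^-12 + A^-8 - A^-4 + 2 - A^4 + A^8; 14 crossings at w = +4): V = q - q^2 + 2q^3 - q^4 + q^5 - q^6
V(D3) = q - q^2 + 2q^3 - q^4 + q^5 - q^6  (w +2, c 14, <D> = -A^-18 + A^-14 - A^-10 + 2A^-6 - A^-2 + A^2)
V(D4) = q - q^2 + 2q^3 - q^4 + q^5 - q^6  [12 crossings, <D> = -A^-12 + A^-8 - A^-4 + 2 - A^4 + A^8, w = +4]
key observation: 2 values of V(q) split the 4 diagrams


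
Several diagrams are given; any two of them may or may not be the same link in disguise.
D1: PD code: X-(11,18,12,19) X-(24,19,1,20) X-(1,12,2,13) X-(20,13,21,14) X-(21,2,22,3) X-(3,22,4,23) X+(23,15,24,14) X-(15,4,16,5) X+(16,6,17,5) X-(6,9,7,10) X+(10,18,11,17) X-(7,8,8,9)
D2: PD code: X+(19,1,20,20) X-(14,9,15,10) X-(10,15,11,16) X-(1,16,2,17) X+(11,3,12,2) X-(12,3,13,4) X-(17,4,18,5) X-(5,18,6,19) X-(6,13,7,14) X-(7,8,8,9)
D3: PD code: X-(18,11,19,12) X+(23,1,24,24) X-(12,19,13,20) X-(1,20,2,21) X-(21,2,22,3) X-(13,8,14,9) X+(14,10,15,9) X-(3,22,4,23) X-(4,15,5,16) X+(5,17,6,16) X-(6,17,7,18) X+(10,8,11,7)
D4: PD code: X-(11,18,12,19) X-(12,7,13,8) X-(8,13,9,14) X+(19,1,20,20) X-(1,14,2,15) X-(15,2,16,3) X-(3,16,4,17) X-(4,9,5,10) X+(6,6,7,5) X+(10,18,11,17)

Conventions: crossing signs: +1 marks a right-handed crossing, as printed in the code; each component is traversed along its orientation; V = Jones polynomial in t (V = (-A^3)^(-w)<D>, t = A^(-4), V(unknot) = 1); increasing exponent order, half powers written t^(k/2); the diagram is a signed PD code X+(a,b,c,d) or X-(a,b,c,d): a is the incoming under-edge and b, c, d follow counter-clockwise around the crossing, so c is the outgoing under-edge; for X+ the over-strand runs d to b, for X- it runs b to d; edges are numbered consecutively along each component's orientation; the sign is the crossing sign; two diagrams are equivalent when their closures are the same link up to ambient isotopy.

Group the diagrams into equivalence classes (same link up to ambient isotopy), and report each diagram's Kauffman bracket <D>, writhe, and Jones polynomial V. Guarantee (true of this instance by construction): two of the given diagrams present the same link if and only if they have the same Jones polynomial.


grouping into links: {D1} | {D2, D3, D4}
V(D1) = -t^-4 + t^-3 + t^-1  (w -6, c 12, <D> = A^-14 + A^-6 - A^-2)
V(D2) = t^-8 - 2t^-7 + t^-6 - 2t^-5 + 2t^-4 + t^-2  [10 crossings, <D> = A^-10 + 2A^-2 - 2A^2 + A^6 - 2A^10 + A^14, w = -6]
V(D3) = t^-8 - 2t^-7 + t^-6 - 2t^-5 + 2t^-4 + t^-2  [12 crossings, <D> = A^-4 + 2A^4 - 2A^8 + A^12 - 2A^16 + A^20, w = -4]
V(D4) = t^-8 - 2t^-7 + t^-6 - 2t^-5 + 2t^-4 + t^-2  (w -4, c 10, <D> = A^-4 + 2A^4 - 2A^8 + A^12 - 2A^16 + A^20)
why: 2 classes among 4 diagrams; unequal V(t) rules out equality


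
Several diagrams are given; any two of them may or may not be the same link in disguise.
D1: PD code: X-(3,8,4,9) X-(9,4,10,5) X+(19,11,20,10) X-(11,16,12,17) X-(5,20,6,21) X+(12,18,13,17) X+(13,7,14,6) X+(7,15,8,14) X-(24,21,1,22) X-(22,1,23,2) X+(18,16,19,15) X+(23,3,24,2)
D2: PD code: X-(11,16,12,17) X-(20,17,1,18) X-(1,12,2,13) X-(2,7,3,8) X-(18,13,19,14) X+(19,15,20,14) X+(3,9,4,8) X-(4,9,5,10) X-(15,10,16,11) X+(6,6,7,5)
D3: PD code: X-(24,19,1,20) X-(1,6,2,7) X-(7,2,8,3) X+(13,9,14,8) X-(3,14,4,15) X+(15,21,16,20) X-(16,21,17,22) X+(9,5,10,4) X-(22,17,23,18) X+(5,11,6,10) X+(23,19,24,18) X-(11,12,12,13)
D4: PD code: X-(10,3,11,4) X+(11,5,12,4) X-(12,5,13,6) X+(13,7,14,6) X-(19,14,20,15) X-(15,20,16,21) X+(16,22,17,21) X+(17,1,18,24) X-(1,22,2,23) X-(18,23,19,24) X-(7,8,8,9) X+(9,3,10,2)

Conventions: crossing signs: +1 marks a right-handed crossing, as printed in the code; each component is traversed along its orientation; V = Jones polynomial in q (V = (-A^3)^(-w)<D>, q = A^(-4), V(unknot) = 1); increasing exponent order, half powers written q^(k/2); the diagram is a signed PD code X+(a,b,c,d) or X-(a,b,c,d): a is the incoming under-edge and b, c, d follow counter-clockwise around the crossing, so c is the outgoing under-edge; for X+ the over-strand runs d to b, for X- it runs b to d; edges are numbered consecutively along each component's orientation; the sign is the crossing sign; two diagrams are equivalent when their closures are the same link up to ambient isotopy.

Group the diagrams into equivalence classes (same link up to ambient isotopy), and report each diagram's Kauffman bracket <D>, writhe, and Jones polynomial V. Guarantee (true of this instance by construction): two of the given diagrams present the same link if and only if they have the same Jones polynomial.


grouping into links: {D1, D3} | {D2} | {D4}
V(D1) = -q^-3 + 2q^-2 - 2q^-1 + 3 - 2q + 2q^2 - q^3  (w 0, c 12, <D> = -A^-12 + 2A^-8 - 2A^-4 + 3 - 2A^4 + 2A^8 - A^12)
V(D2) = -q^-4 + q^-3 + q^-1  [10 crossings, <D> = A^-8 + 1 - A^4, w = -4]
V(D3) = -q^-3 + 2q^-2 - 2q^-1 + 3 - 2q + 2q^2 - q^3  [12 crossings, <D> = -A^-18 + 2A^-14 - 2A^-10 + 3A^-6 - 2A^-2 + 2A^2 - A^6, w = -2]
D4 (bracket A^-6; 12 crossings at w = -2): V = 1
key observation: 3 classes among 4 diagrams; unequal V(q) rules out equality
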